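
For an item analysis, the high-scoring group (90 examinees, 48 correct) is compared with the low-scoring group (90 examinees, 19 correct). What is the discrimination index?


p_upper = 48/90 = 0.5333
p_lower = 19/90 = 0.2111
D = 0.5333 - 0.2111 = 0.3222

0.3222


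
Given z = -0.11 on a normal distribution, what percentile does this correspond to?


CDF(z) = 0.5 * (1 + erf(z/sqrt(2)))
erf(-0.0778) = -0.0876
CDF = 0.4562
Percentile rank = 0.4562 * 100 = 45.62

45.62


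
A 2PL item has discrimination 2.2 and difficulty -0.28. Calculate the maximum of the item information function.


For 2PL, max info at theta = b = -0.28
I_max = a^2 / 4 = 2.2^2 / 4
= 4.84 / 4
I_max = 1.21

1.21


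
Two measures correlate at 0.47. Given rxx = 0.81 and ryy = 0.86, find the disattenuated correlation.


r_corrected = rxy / sqrt(rxx * ryy)
= 0.47 / sqrt(0.81 * 0.86)
= 0.47 / sqrt(0.6966)
= 0.47 / 0.834626
r_corrected = 0.5631

0.5631


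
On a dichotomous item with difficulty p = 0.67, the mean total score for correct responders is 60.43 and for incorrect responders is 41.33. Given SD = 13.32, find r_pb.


q = 1 - p = 0.33
rpb = ((M1 - M0) / SD) * sqrt(p * q)
rpb = ((60.43 - 41.33) / 13.32) * sqrt(0.67 * 0.33)
rpb = 0.6743

0.6743


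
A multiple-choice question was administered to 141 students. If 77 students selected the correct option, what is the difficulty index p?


Item difficulty p = number correct / total examinees
p = 77 / 141
p = 0.5461

0.5461


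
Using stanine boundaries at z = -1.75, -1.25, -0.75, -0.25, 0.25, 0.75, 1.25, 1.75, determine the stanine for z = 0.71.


Stanine boundaries: [-1.75, -1.25, -0.75, -0.25, 0.25, 0.75, 1.25, 1.75]
z = 0.71
Check each boundary:
  z >= -1.75 -> could be stanine 2
  z >= -1.25 -> could be stanine 3
  z >= -0.75 -> could be stanine 4
  z >= -0.25 -> could be stanine 5
  z >= 0.25 -> could be stanine 6
  z < 0.75
  z < 1.25
  z < 1.75
Highest qualifying boundary gives stanine = 6

6


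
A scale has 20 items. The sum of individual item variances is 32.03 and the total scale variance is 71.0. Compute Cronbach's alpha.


alpha = (k/(k-1)) * (1 - sum(si^2)/s_total^2)
= (20/19) * (1 - 32.03/71.0)
alpha = 0.5778

0.5778


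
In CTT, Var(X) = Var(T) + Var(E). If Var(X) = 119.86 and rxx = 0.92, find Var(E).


var_true = rxx * var_obs = 0.92 * 119.86 = 110.2712
var_error = var_obs - var_true
var_error = 119.86 - 110.2712
var_error = 9.5888

9.5888


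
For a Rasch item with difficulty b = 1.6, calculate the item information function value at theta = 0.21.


P = 1/(1+exp(-(0.21-1.6))) = 0.1994
I = P*(1-P) = 0.1994 * 0.8006
I = 0.1596

0.1596


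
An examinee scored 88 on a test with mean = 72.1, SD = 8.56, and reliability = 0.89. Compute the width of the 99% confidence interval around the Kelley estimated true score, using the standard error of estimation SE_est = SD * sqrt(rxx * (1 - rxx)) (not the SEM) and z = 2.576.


True score estimate = 0.89*88 + 0.11*72.1 = 86.251
SE_est = SD * sqrt(rxx * (1 - rxx)) = 8.56 * sqrt(0.89 * 0.11) = 8.56 * sqrt(0.0979) = 2.678336
CI = T_est +/- z * SE_est, so width = 2 * z * SE_est = 2 * 2.576 * 2.678336
Width = 13.7988

13.7988


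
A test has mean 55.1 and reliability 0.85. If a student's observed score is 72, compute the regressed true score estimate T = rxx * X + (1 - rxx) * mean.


T_est = rxx * X + (1 - rxx) * mean
T_est = 0.85 * 72 + 0.15 * 55.1
T_est = 61.2 + 8.265
T_est = 69.465

69.465


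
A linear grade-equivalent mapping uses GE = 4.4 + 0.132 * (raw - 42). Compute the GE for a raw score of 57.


raw - median = 57 - 42 = 15
slope * diff = 0.132 * 15 = 1.98
GE = 4.4 + 1.98
GE = 6.38

6.38


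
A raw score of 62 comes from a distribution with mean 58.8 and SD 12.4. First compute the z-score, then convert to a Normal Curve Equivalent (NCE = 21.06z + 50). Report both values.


z = (X - mean) / SD = (62 - 58.8) / 12.4
z = 3.2 / 12.4
z = 0.2581
NCE = NCE = 21.06z + 50
Carry z at full precision (z = 3.2 / 12.4) into the conversion:
NCE = 21.06 * (3.2 / 12.4) + 50 = 67.392 / 12.4 + 50
NCE = 5.4348 + 50
NCE = 55.4348

55.4348


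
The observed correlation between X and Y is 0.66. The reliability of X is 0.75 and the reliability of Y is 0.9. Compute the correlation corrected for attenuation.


r_corrected = rxy / sqrt(rxx * ryy)
= 0.66 / sqrt(0.75 * 0.9)
= 0.66 / sqrt(0.675)
= 0.66 / 0.821584
r_corrected = 0.8033

0.8033


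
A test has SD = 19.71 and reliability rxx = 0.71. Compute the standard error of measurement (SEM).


SEM = SD * sqrt(1 - rxx)
SEM = 19.71 * sqrt(1 - 0.71)
SEM = 19.71 * sqrt(0.29) = 19.71 * 0.538516
SEM = 10.6142

10.6142


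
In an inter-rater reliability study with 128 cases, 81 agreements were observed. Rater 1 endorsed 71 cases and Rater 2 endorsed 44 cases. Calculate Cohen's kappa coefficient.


P_o = 81/128 = 0.632812
P_e = (71*44 + 57*84) / 16384 = 0.48291
kappa = (P_o - P_e) / (1 - P_e)
kappa = (0.632812 - 0.48291) / (1 - 0.48291)
kappa = 0.2899

0.2899


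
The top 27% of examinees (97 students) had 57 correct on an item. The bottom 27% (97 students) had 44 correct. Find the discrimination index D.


p_upper = 57/97 = 0.5876
p_lower = 44/97 = 0.4536
D = 0.5876 - 0.4536 = 0.134

0.134


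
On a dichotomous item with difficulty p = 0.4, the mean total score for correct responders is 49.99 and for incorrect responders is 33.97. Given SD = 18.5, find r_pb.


q = 1 - p = 0.6
rpb = ((M1 - M0) / SD) * sqrt(p * q)
rpb = ((49.99 - 33.97) / 18.5) * sqrt(0.4 * 0.6)
rpb = 0.4242

0.4242


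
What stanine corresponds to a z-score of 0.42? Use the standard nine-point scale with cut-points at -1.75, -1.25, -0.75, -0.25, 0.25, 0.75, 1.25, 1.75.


Stanine boundaries: [-1.75, -1.25, -0.75, -0.25, 0.25, 0.75, 1.25, 1.75]
z = 0.42
Check each boundary:
  z >= -1.75 -> could be stanine 2
  z >= -1.25 -> could be stanine 3
  z >= -0.75 -> could be stanine 4
  z >= -0.25 -> could be stanine 5
  z >= 0.25 -> could be stanine 6
  z < 0.75
  z < 1.25
  z < 1.75
Highest qualifying boundary gives stanine = 6

6


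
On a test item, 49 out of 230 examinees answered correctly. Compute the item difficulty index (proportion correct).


Item difficulty p = number correct / total examinees
p = 49 / 230
p = 0.213

0.213


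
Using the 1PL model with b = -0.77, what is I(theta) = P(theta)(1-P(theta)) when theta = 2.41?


P = 1/(1+exp(-(2.41--0.77))) = 0.9601
I = P*(1-P) = 0.9601 * 0.0399
I = 0.0383

0.0383


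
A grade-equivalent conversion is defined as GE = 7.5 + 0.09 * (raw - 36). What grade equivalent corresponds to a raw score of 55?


raw - median = 55 - 36 = 19
slope * diff = 0.09 * 19 = 1.71
GE = 7.5 + 1.71
GE = 9.21

9.21


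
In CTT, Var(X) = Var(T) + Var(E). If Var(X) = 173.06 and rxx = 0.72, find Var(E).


var_true = rxx * var_obs = 0.72 * 173.06 = 124.6032
var_error = var_obs - var_true
var_error = 173.06 - 124.6032
var_error = 48.4568

48.4568


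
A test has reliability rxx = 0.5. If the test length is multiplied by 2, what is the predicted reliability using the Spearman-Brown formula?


r_new = (n * rxx) / (1 + (n-1) * rxx)
r_new = (2 * 0.5) / (1 + 1 * 0.5)
r_new = 1.0 / 1.5
r_new = 0.6667

0.6667


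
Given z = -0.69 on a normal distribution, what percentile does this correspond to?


CDF(z) = 0.5 * (1 + erf(z/sqrt(2)))
erf(-0.4879) = -0.5098
CDF = 0.2451
Percentile rank = 0.2451 * 100 = 24.51

24.51


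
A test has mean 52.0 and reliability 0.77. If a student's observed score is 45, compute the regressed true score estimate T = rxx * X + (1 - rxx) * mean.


T_est = rxx * X + (1 - rxx) * mean
T_est = 0.77 * 45 + 0.23 * 52.0
T_est = 34.65 + 11.96
T_est = 46.61

46.61


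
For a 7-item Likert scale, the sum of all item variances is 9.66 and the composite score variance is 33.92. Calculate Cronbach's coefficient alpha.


alpha = (k/(k-1)) * (1 - sum(si^2)/s_total^2)
= (7/6) * (1 - 9.66/33.92)
alpha = 0.8344

0.8344


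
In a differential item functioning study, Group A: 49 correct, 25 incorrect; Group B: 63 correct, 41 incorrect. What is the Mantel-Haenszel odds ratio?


Odds_A = 49/25 = 1.96
Odds_B = 63/41 = 1.5366
OR = Odds_A / Odds_B = 1.96 / 1.5366
Exactly, OR = (49 * 41) / (25 * 63) = 2009 / 1575
OR = 1.2756

1.2756


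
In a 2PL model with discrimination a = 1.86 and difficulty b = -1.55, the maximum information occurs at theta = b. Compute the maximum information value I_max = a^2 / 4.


For 2PL, max info at theta = b = -1.55
I_max = a^2 / 4 = 1.86^2 / 4
= 3.4596 / 4
I_max = 0.8649

0.8649


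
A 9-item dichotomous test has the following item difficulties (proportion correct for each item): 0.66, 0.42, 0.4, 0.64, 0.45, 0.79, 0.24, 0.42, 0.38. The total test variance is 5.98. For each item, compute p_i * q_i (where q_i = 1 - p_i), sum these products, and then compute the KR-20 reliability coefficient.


For each item, compute p_i * q_i:
  Item 1: 0.66 * 0.34 = 0.2244
  Item 2: 0.42 * 0.58 = 0.2436
  Item 3: 0.4 * 0.6 = 0.24
  Item 4: 0.64 * 0.36 = 0.2304
  Item 5: 0.45 * 0.55 = 0.2475
  Item 6: 0.79 * 0.21 = 0.1659
  Item 7: 0.24 * 0.76 = 0.1824
  Item 8: 0.42 * 0.58 = 0.2436
  Item 9: 0.38 * 0.62 = 0.2356
Sum(p_i * q_i) = 0.2244 + 0.2436 + 0.24 + 0.2304 + 0.2475 + 0.1659 + 0.1824 + 0.2436 + 0.2356 = 2.0134
KR-20 = (k/(k-1)) * (1 - Sum(p_i*q_i) / Var_total)
= (9/8) * (1 - 2.0134/5.98)
= 1.125 * 0.6633
KR-20 = 0.7462

0.7462


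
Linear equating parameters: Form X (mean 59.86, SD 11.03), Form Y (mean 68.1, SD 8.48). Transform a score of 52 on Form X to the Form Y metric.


slope = SD_Y / SD_X = 8.48 / 11.03 ~ 0.7688
intercept = mean_Y - slope * mean_X = 68.1 - (8.48 / 11.03) * 59.86 ~ 22.0789
Y = slope * X + intercept. To avoid rounding drift from the rounded slope/intercept, evaluate the equivalent form Y = mean_Y + SD_Y * (X - mean_X) / SD_X at full precision:
Y = 68.1 + 8.48 * (52 - 59.86) / 11.03
Y = 68.1 - 8.48 * 7.86 / 11.03
Y = 68.1 - 66.6528 / 11.03
Y = 68.1 - 6.0429
Y = 62.0571

62.0571


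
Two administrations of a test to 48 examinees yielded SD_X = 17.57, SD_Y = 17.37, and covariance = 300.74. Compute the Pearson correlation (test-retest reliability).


r = cov(X,Y) / (SD_X * SD_Y)
r = 300.74 / (17.57 * 17.37)
r = 300.74 / 305.1909
r = 0.9854

0.9854


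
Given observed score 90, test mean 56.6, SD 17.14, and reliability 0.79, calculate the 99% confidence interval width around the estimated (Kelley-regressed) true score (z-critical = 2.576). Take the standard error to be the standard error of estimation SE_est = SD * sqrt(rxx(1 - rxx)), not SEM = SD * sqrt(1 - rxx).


True score estimate = 0.79*90 + 0.21*56.6 = 82.986
SE_est = SD * sqrt(rxx * (1 - rxx)) = 17.14 * sqrt(0.79 * 0.21) = 17.14 * sqrt(0.1659) = 6.981263
CI = T_est +/- z * SE_est, so width = 2 * z * SE_est = 2 * 2.576 * 6.981263
Width = 35.9675

35.9675


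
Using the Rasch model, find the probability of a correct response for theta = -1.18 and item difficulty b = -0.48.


theta - b = -1.18 - -0.48 = -0.7
exp(-(theta - b)) = exp(0.7) = 2.0138
P = 1 / (1 + 2.0138)
P = 0.3318

0.3318


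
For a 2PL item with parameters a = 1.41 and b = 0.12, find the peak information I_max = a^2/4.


For 2PL, max info at theta = b = 0.12
I_max = a^2 / 4 = 1.41^2 / 4
= 1.9881 / 4
I_max = 0.497

0.497


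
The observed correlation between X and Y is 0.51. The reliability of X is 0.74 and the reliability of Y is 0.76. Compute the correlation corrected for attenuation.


r_corrected = rxy / sqrt(rxx * ryy)
= 0.51 / sqrt(0.74 * 0.76)
= 0.51 / sqrt(0.5624)
= 0.51 / 0.749933
r_corrected = 0.6801

0.6801


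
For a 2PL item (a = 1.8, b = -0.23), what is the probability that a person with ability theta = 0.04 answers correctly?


a*(theta - b) = 1.8 * (0.04 - -0.23) = 0.486
exp(-0.486) = 0.6151
P = 1 / (1 + 0.6151)
P = 0.6192

0.6192


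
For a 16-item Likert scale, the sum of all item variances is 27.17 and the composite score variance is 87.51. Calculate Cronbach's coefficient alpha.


alpha = (k/(k-1)) * (1 - sum(si^2)/s_total^2)
= (16/15) * (1 - 27.17/87.51)
alpha = 0.7355

0.7355


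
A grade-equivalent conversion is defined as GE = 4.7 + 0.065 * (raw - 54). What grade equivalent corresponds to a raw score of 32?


raw - median = 32 - 54 = -22
slope * diff = 0.065 * -22 = -1.43
GE = 4.7 + -1.43
GE = 3.27

3.27


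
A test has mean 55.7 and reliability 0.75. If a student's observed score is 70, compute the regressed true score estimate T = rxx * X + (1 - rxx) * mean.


T_est = rxx * X + (1 - rxx) * mean
T_est = 0.75 * 70 + 0.25 * 55.7
T_est = 52.5 + 13.925
T_est = 66.425

66.425


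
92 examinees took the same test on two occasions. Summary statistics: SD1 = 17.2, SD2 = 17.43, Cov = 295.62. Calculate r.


r = cov(X,Y) / (SD_X * SD_Y)
r = 295.62 / (17.2 * 17.43)
r = 295.62 / 299.796
r = 0.9861

0.9861


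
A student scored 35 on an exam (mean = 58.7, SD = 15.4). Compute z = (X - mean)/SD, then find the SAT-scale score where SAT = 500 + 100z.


z = (X - mean) / SD = (35 - 58.7) / 15.4
z = -23.7 / 15.4
z = -1.539
SAT-scale = SAT = 500 + 100z
Carry z at full precision (z = -23.7 / 15.4) into the conversion:
SAT-scale = 500 + 100 * (-23.7 / 15.4) = 500 + -2370 / 15.4
SAT-scale = 500 + -153.8961
SAT-scale = 346.1039

346.1039


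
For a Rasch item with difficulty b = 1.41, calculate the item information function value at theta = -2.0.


P = 1/(1+exp(-(-2.0-1.41))) = 0.032
I = P*(1-P) = 0.032 * 0.968
I = 0.031

0.031


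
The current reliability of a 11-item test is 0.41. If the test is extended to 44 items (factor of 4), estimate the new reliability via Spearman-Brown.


r_new = (n * rxx) / (1 + (n-1) * rxx)
r_new = (4 * 0.41) / (1 + 3 * 0.41)
r_new = 1.64 / 2.23
r_new = 0.7354

0.7354


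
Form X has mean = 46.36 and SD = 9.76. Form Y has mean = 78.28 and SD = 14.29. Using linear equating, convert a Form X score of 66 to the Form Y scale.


slope = SD_Y / SD_X = 14.29 / 9.76 ~ 1.4641
intercept = mean_Y - slope * mean_X = 78.28 - (14.29 / 9.76) * 46.36 ~ 10.4025
Y = slope * X + intercept. To avoid rounding drift from the rounded slope/intercept, evaluate the equivalent form Y = mean_Y + SD_Y * (X - mean_X) / SD_X at full precision:
Y = 78.28 + 14.29 * (66 - 46.36) / 9.76
Y = 78.28 + 14.29 * 19.64 / 9.76
Y = 78.28 + 280.6556 / 9.76
Y = 78.28 + 28.7557
Y = 107.0357

107.0357


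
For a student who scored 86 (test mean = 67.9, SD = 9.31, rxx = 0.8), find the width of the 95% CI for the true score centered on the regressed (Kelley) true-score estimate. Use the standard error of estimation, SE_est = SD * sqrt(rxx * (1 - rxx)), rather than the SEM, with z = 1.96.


True score estimate = 0.8*86 + 0.2*67.9 = 82.38
SE_est = SD * sqrt(rxx * (1 - rxx)) = 9.31 * sqrt(0.8 * 0.2) = 9.31 * sqrt(0.16) = 3.724
CI = T_est +/- z * SE_est, so width = 2 * z * SE_est = 2 * 1.96 * 3.724
Width = 14.5981

14.5981


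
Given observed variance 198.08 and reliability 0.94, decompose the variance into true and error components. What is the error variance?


var_true = rxx * var_obs = 0.94 * 198.08 = 186.1952
var_error = var_obs - var_true
var_error = 198.08 - 186.1952
var_error = 11.8848

11.8848


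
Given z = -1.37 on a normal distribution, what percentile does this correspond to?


CDF(z) = 0.5 * (1 + erf(z/sqrt(2)))
erf(-0.9687) = -0.8293
CDF = 0.0853
Percentile rank = 0.0853 * 100 = 8.53

8.53


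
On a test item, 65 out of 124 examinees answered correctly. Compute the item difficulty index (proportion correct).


Item difficulty p = number correct / total examinees
p = 65 / 124
p = 0.5242

0.5242


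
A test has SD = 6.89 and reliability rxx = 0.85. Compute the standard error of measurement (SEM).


SEM = SD * sqrt(1 - rxx)
SEM = 6.89 * sqrt(1 - 0.85)
SEM = 6.89 * sqrt(0.15) = 6.89 * 0.387298
SEM = 2.6685

2.6685


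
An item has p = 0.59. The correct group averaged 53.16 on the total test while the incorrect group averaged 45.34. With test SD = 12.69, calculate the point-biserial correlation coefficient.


q = 1 - p = 0.41
rpb = ((M1 - M0) / SD) * sqrt(p * q)
rpb = ((53.16 - 45.34) / 12.69) * sqrt(0.59 * 0.41)
rpb = 0.3031

0.3031


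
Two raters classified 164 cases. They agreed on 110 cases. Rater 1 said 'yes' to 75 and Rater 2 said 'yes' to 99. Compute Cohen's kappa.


P_o = 110/164 = 0.670732
P_e = (75*99 + 89*65) / 26896 = 0.491151
kappa = (P_o - P_e) / (1 - P_e)
kappa = (0.670732 - 0.491151) / (1 - 0.491151)
kappa = 0.3529

0.3529


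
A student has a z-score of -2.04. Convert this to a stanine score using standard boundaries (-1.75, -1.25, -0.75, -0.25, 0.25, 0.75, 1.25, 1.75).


Stanine boundaries: [-1.75, -1.25, -0.75, -0.25, 0.25, 0.75, 1.25, 1.75]
z = -2.04
Check each boundary:
  z < -1.75
  z < -1.25
  z < -0.75
  z < -0.25
  z < 0.25
  z < 0.75
  z < 1.25
  z < 1.75
Highest qualifying boundary gives stanine = 1

1


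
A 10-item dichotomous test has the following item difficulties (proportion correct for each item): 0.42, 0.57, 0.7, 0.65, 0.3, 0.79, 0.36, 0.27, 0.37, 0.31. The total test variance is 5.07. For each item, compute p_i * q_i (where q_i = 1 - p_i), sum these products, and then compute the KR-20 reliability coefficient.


For each item, compute p_i * q_i:
  Item 1: 0.42 * 0.58 = 0.2436
  Item 2: 0.57 * 0.43 = 0.2451
  Item 3: 0.7 * 0.3 = 0.21
  Item 4: 0.65 * 0.35 = 0.2275
  Item 5: 0.3 * 0.7 = 0.21
  Item 6: 0.79 * 0.21 = 0.1659
  Item 7: 0.36 * 0.64 = 0.2304
  Item 8: 0.27 * 0.73 = 0.1971
  Item 9: 0.37 * 0.63 = 0.2331
  Item 10: 0.31 * 0.69 = 0.2139
Sum(p_i * q_i) = 0.2436 + 0.2451 + 0.21 + 0.2275 + 0.21 + 0.1659 + 0.2304 + 0.1971 + 0.2331 + 0.2139 = 2.1766
KR-20 = (k/(k-1)) * (1 - Sum(p_i*q_i) / Var_total)
= (10/9) * (1 - 2.1766/5.07)
= 1.1111 * 0.5707
KR-20 = 0.6341

0.6341


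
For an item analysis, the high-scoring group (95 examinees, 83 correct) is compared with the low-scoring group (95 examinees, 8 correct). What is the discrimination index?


p_upper = 83/95 = 0.8737
p_lower = 8/95 = 0.0842
D = 0.8737 - 0.0842 = 0.7895

0.7895


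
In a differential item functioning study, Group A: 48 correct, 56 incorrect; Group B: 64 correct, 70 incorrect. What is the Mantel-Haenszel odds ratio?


Odds_A = 48/56 = 0.8571
Odds_B = 64/70 = 0.9143
OR = Odds_A / Odds_B = 0.8571 / 0.9143
Exactly, OR = (48 * 70) / (56 * 64) = 3360 / 3584
OR = 0.9375

0.9375


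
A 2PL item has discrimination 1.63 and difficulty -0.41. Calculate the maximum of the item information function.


For 2PL, max info at theta = b = -0.41
I_max = a^2 / 4 = 1.63^2 / 4
= 2.6569 / 4
I_max = 0.6642

0.6642


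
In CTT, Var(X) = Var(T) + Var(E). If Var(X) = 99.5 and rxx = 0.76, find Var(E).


var_true = rxx * var_obs = 0.76 * 99.5 = 75.62
var_error = var_obs - var_true
var_error = 99.5 - 75.62
var_error = 23.88

23.88


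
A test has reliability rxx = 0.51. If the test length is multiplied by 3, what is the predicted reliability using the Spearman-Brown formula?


r_new = (n * rxx) / (1 + (n-1) * rxx)
r_new = (3 * 0.51) / (1 + 2 * 0.51)
r_new = 1.53 / 2.02
r_new = 0.7574

0.7574


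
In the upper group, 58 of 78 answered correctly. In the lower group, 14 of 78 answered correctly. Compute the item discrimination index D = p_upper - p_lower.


p_upper = 58/78 = 0.7436
p_lower = 14/78 = 0.1795
D = 0.7436 - 0.1795 = 0.5641

0.5641


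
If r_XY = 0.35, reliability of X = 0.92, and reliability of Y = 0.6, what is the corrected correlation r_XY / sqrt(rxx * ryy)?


r_corrected = rxy / sqrt(rxx * ryy)
= 0.35 / sqrt(0.92 * 0.6)
= 0.35 / sqrt(0.552)
= 0.35 / 0.742967
r_corrected = 0.4711

0.4711


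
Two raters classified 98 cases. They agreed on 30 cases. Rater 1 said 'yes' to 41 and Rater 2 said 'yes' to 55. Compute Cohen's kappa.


P_o = 30/98 = 0.306122
P_e = (41*55 + 57*43) / 9604 = 0.490004
kappa = (P_o - P_e) / (1 - P_e)
kappa = (0.306122 - 0.490004) / (1 - 0.490004)
kappa = -0.3606

-0.3606


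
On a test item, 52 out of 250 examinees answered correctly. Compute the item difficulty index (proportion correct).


Item difficulty p = number correct / total examinees
p = 52 / 250
p = 0.208

0.208


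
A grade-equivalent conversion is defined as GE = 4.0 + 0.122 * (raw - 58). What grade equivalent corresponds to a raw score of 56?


raw - median = 56 - 58 = -2
slope * diff = 0.122 * -2 = -0.244
GE = 4.0 + -0.244
GE = 3.756

3.756


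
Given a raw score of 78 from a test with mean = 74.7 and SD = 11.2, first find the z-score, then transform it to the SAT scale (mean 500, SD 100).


z = (X - mean) / SD = (78 - 74.7) / 11.2
z = 3.3 / 11.2
z = 0.2946
SAT-scale = SAT = 500 + 100z
Carry z at full precision (z = 3.3 / 11.2) into the conversion:
SAT-scale = 500 + 100 * (3.3 / 11.2) = 500 + 330 / 11.2
SAT-scale = 500 + 29.4643
SAT-scale = 529.4643

529.4643


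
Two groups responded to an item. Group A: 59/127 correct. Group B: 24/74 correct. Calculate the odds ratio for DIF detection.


Odds_A = 59/68 = 0.8676
Odds_B = 24/50 = 0.48
OR = Odds_A / Odds_B = 0.8676 / 0.48
Exactly, OR = (59 * 50) / (68 * 24) = 2950 / 1632
OR = 1.8076

1.8076


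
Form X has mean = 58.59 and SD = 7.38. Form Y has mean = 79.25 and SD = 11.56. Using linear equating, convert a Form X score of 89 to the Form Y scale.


slope = SD_Y / SD_X = 11.56 / 7.38 ~ 1.5664
intercept = mean_Y - slope * mean_X = 79.25 - (11.56 / 7.38) * 58.59 ~ -12.5251
Y = slope * X + intercept. To avoid rounding drift from the rounded slope/intercept, evaluate the equivalent form Y = mean_Y + SD_Y * (X - mean_X) / SD_X at full precision:
Y = 79.25 + 11.56 * (89 - 58.59) / 7.38
Y = 79.25 + 11.56 * 30.41 / 7.38
Y = 79.25 + 351.5396 / 7.38
Y = 79.25 + 47.6341
Y = 126.8841

126.8841


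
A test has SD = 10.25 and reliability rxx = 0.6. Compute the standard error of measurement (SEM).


SEM = SD * sqrt(1 - rxx)
SEM = 10.25 * sqrt(1 - 0.6)
SEM = 10.25 * sqrt(0.4) = 10.25 * 0.632456
SEM = 6.4827

6.4827


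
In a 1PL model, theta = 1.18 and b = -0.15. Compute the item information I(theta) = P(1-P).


P = 1/(1+exp(-(1.18--0.15))) = 0.7908
I = P*(1-P) = 0.7908 * 0.2092
I = 0.1654

0.1654


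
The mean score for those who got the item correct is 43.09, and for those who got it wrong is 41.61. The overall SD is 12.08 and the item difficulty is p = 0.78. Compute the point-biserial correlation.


q = 1 - p = 0.22
rpb = ((M1 - M0) / SD) * sqrt(p * q)
rpb = ((43.09 - 41.61) / 12.08) * sqrt(0.78 * 0.22)
rpb = 0.0508

0.0508


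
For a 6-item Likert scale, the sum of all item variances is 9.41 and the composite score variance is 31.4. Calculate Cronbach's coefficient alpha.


alpha = (k/(k-1)) * (1 - sum(si^2)/s_total^2)
= (6/5) * (1 - 9.41/31.4)
alpha = 0.8404

0.8404


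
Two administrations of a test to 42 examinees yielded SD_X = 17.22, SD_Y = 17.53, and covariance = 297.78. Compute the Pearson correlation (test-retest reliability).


r = cov(X,Y) / (SD_X * SD_Y)
r = 297.78 / (17.22 * 17.53)
r = 297.78 / 301.8666
r = 0.9865

0.9865


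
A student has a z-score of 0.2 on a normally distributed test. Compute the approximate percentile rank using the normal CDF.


CDF(z) = 0.5 * (1 + erf(z/sqrt(2)))
erf(0.1414) = 0.1585
CDF = 0.5793
Percentile rank = 0.5793 * 100 = 57.93

57.93


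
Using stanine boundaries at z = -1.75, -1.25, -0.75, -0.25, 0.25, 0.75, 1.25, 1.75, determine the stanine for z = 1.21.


Stanine boundaries: [-1.75, -1.25, -0.75, -0.25, 0.25, 0.75, 1.25, 1.75]
z = 1.21
Check each boundary:
  z >= -1.75 -> could be stanine 2
  z >= -1.25 -> could be stanine 3
  z >= -0.75 -> could be stanine 4
  z >= -0.25 -> could be stanine 5
  z >= 0.25 -> could be stanine 6
  z >= 0.75 -> could be stanine 7
  z < 1.25
  z < 1.75
Highest qualifying boundary gives stanine = 7

7


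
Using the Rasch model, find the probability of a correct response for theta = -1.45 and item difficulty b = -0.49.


theta - b = -1.45 - -0.49 = -0.96
exp(-(theta - b)) = exp(0.96) = 2.6117
P = 1 / (1 + 2.6117)
P = 0.2769

0.2769


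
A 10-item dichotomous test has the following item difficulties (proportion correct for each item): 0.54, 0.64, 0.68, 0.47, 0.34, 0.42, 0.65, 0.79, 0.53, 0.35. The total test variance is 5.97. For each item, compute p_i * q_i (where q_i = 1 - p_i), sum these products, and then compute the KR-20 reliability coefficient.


For each item, compute p_i * q_i:
  Item 1: 0.54 * 0.46 = 0.2484
  Item 2: 0.64 * 0.36 = 0.2304
  Item 3: 0.68 * 0.32 = 0.2176
  Item 4: 0.47 * 0.53 = 0.2491
  Item 5: 0.34 * 0.66 = 0.2244
  Item 6: 0.42 * 0.58 = 0.2436
  Item 7: 0.65 * 0.35 = 0.2275
  Item 8: 0.79 * 0.21 = 0.1659
  Item 9: 0.53 * 0.47 = 0.2491
  Item 10: 0.35 * 0.65 = 0.2275
Sum(p_i * q_i) = 0.2484 + 0.2304 + 0.2176 + 0.2491 + 0.2244 + 0.2436 + 0.2275 + 0.1659 + 0.2491 + 0.2275 = 2.2835
KR-20 = (k/(k-1)) * (1 - Sum(p_i*q_i) / Var_total)
= (10/9) * (1 - 2.2835/5.97)
= 1.1111 * 0.6175
KR-20 = 0.6861

0.6861


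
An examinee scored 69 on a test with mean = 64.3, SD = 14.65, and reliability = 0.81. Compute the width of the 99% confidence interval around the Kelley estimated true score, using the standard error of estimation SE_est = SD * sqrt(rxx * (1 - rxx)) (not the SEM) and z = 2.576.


True score estimate = 0.81*69 + 0.19*64.3 = 68.107
SE_est = SD * sqrt(rxx * (1 - rxx)) = 14.65 * sqrt(0.81 * 0.19) = 14.65 * sqrt(0.1539) = 5.747208
CI = T_est +/- z * SE_est, so width = 2 * z * SE_est = 2 * 2.576 * 5.747208
Width = 29.6096

29.6096


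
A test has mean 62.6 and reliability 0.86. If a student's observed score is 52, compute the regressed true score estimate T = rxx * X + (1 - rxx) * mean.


T_est = rxx * X + (1 - rxx) * mean
T_est = 0.86 * 52 + 0.14 * 62.6
T_est = 44.72 + 8.764
T_est = 53.484

53.484


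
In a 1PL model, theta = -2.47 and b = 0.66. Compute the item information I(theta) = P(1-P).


P = 1/(1+exp(-(-2.47-0.66))) = 0.0419
I = P*(1-P) = 0.0419 * 0.9581
I = 0.0401

0.0401


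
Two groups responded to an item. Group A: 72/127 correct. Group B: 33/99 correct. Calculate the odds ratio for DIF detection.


Odds_A = 72/55 = 1.3091
Odds_B = 33/66 = 0.5
OR = Odds_A / Odds_B = 1.3091 / 0.5
Exactly, OR = (72 * 66) / (55 * 33) = 4752 / 1815
OR = 2.6182

2.6182


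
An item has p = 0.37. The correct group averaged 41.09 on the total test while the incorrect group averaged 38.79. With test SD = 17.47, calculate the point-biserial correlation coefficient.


q = 1 - p = 0.63
rpb = ((M1 - M0) / SD) * sqrt(p * q)
rpb = ((41.09 - 38.79) / 17.47) * sqrt(0.37 * 0.63)
rpb = 0.0636

0.0636


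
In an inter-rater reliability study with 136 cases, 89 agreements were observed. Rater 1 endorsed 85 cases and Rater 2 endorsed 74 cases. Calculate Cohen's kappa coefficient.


P_o = 89/136 = 0.654412
P_e = (85*74 + 51*62) / 18496 = 0.511029
kappa = (P_o - P_e) / (1 - P_e)
kappa = (0.654412 - 0.511029) / (1 - 0.511029)
kappa = 0.2932

0.2932


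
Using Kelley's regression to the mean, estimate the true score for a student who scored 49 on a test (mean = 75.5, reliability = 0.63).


T_est = rxx * X + (1 - rxx) * mean
T_est = 0.63 * 49 + 0.37 * 75.5
T_est = 30.87 + 27.935
T_est = 58.805

58.805


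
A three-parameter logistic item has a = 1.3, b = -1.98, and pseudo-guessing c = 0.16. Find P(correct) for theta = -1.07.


logit = 1.3*(-1.07 - -1.98) = 1.183
P* = 1/(1 + exp(-1.183)) = 0.7655
P = 0.16 + (1 - 0.16) * 0.7655
P = 0.803

0.803


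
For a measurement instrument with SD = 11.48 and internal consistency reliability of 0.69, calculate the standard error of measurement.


SEM = SD * sqrt(1 - rxx)
SEM = 11.48 * sqrt(1 - 0.69)
SEM = 11.48 * sqrt(0.31) = 11.48 * 0.556776
SEM = 6.3918

6.3918


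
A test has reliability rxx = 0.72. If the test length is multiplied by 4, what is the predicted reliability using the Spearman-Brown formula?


r_new = (n * rxx) / (1 + (n-1) * rxx)
r_new = (4 * 0.72) / (1 + 3 * 0.72)
r_new = 2.88 / 3.16
r_new = 0.9114

0.9114


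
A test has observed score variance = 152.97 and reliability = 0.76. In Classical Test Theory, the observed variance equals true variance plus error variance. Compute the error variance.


var_true = rxx * var_obs = 0.76 * 152.97 = 116.2572
var_error = var_obs - var_true
var_error = 152.97 - 116.2572
var_error = 36.7128

36.7128


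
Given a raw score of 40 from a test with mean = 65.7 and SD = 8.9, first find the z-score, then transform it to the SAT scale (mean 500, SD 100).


z = (X - mean) / SD = (40 - 65.7) / 8.9
z = -25.7 / 8.9
z = -2.8876
SAT-scale = SAT = 500 + 100z
Carry z at full precision (z = -25.7 / 8.9) into the conversion:
SAT-scale = 500 + 100 * (-25.7 / 8.9) = 500 + -2570 / 8.9
SAT-scale = 500 + -288.764
SAT-scale = 211.236

211.236


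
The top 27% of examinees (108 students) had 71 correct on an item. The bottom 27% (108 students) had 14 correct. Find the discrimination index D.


p_upper = 71/108 = 0.6574
p_lower = 14/108 = 0.1296
D = 0.6574 - 0.1296 = 0.5278

0.5278


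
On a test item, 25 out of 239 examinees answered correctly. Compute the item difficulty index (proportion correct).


Item difficulty p = number correct / total examinees
p = 25 / 239
p = 0.1046

0.1046


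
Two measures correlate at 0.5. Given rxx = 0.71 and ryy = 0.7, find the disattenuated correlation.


r_corrected = rxy / sqrt(rxx * ryy)
= 0.5 / sqrt(0.71 * 0.7)
= 0.5 / sqrt(0.497)
= 0.5 / 0.704982
r_corrected = 0.7092

0.7092


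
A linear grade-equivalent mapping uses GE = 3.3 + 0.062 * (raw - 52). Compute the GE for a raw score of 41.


raw - median = 41 - 52 = -11
slope * diff = 0.062 * -11 = -0.682
GE = 3.3 + -0.682
GE = 2.618

2.618


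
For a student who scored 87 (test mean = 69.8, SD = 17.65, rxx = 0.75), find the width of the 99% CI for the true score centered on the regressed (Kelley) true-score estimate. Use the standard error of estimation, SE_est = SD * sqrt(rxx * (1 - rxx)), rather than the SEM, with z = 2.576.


True score estimate = 0.75*87 + 0.25*69.8 = 82.7
SE_est = SD * sqrt(rxx * (1 - rxx)) = 17.65 * sqrt(0.75 * 0.25) = 17.65 * sqrt(0.1875) = 7.642674
CI = T_est +/- z * SE_est, so width = 2 * z * SE_est = 2 * 2.576 * 7.642674
Width = 39.3751

39.3751


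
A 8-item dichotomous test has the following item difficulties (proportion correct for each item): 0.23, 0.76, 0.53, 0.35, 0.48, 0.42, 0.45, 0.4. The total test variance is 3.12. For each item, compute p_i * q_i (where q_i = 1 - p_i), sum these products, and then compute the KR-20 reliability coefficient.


For each item, compute p_i * q_i:
  Item 1: 0.23 * 0.77 = 0.1771
  Item 2: 0.76 * 0.24 = 0.1824
  Item 3: 0.53 * 0.47 = 0.2491
  Item 4: 0.35 * 0.65 = 0.2275
  Item 5: 0.48 * 0.52 = 0.2496
  Item 6: 0.42 * 0.58 = 0.2436
  Item 7: 0.45 * 0.55 = 0.2475
  Item 8: 0.4 * 0.6 = 0.24
Sum(p_i * q_i) = 0.1771 + 0.1824 + 0.2491 + 0.2275 + 0.2496 + 0.2436 + 0.2475 + 0.24 = 1.8168
KR-20 = (k/(k-1)) * (1 - Sum(p_i*q_i) / Var_total)
= (8/7) * (1 - 1.8168/3.12)
= 1.1429 * 0.4177
KR-20 = 0.4774

0.4774


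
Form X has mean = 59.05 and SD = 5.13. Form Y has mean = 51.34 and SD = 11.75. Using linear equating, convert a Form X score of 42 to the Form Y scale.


slope = SD_Y / SD_X = 11.75 / 5.13 ~ 2.2904
intercept = mean_Y - slope * mean_X = 51.34 - (11.75 / 5.13) * 59.05 ~ -83.911
Y = slope * X + intercept. To avoid rounding drift from the rounded slope/intercept, evaluate the equivalent form Y = mean_Y + SD_Y * (X - mean_X) / SD_X at full precision:
Y = 51.34 + 11.75 * (42 - 59.05) / 5.13
Y = 51.34 - 11.75 * 17.05 / 5.13
Y = 51.34 - 200.3375 / 5.13
Y = 51.34 - 39.0521
Y = 12.2879

12.2879


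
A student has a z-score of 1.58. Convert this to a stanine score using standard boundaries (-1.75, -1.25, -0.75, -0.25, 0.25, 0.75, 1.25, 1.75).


Stanine boundaries: [-1.75, -1.25, -0.75, -0.25, 0.25, 0.75, 1.25, 1.75]
z = 1.58
Check each boundary:
  z >= -1.75 -> could be stanine 2
  z >= -1.25 -> could be stanine 3
  z >= -0.75 -> could be stanine 4
  z >= -0.25 -> could be stanine 5
  z >= 0.25 -> could be stanine 6
  z >= 0.75 -> could be stanine 7
  z >= 1.25 -> could be stanine 8
  z < 1.75
Highest qualifying boundary gives stanine = 8

8


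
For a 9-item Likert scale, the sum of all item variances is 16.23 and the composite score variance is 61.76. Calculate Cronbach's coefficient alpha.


alpha = (k/(k-1)) * (1 - sum(si^2)/s_total^2)
= (9/8) * (1 - 16.23/61.76)
alpha = 0.8294

0.8294


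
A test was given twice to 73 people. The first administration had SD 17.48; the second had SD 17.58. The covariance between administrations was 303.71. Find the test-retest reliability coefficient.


r = cov(X,Y) / (SD_X * SD_Y)
r = 303.71 / (17.48 * 17.58)
r = 303.71 / 307.2984
r = 0.9883

0.9883


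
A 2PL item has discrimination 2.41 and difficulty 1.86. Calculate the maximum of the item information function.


For 2PL, max info at theta = b = 1.86
I_max = a^2 / 4 = 2.41^2 / 4
= 5.8081 / 4
I_max = 1.452

1.452


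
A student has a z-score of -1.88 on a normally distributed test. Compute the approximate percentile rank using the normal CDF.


CDF(z) = 0.5 * (1 + erf(z/sqrt(2)))
erf(-1.3294) = -0.9399
CDF = 0.0301
Percentile rank = 0.0301 * 100 = 3.01

3.01


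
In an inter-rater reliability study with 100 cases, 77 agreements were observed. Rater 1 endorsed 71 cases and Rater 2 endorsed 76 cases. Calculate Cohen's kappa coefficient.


P_o = 77/100 = 0.77
P_e = (71*76 + 29*24) / 10000 = 0.6092
kappa = (P_o - P_e) / (1 - P_e)
kappa = (0.77 - 0.6092) / (1 - 0.6092)
kappa = 0.4115

0.4115


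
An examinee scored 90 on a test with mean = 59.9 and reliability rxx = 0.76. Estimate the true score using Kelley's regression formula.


T_est = rxx * X + (1 - rxx) * mean
T_est = 0.76 * 90 + 0.24 * 59.9
T_est = 68.4 + 14.376
T_est = 82.776

82.776


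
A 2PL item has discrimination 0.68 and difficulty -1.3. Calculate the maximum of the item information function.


For 2PL, max info at theta = b = -1.3
I_max = a^2 / 4 = 0.68^2 / 4
= 0.4624 / 4
I_max = 0.1156

0.1156


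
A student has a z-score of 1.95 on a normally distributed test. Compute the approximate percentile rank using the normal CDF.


CDF(z) = 0.5 * (1 + erf(z/sqrt(2)))
erf(1.3789) = 0.9488
CDF = 0.9744
Percentile rank = 0.9744 * 100 = 97.44

97.44


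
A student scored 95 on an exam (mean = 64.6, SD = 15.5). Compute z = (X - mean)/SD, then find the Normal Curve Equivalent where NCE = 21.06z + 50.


z = (X - mean) / SD = (95 - 64.6) / 15.5
z = 30.4 / 15.5
z = 1.9613
NCE = NCE = 21.06z + 50
Carry z at full precision (z = 30.4 / 15.5) into the conversion:
NCE = 21.06 * (30.4 / 15.5) + 50 = 640.224 / 15.5 + 50
NCE = 41.3048 + 50
NCE = 91.3048

91.3048


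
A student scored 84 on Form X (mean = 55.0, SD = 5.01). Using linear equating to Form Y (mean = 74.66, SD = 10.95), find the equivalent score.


slope = SD_Y / SD_X = 10.95 / 5.01 ~ 2.1856
intercept = mean_Y - slope * mean_X = 74.66 - (10.95 / 5.01) * 55.0 ~ -45.5496
Y = slope * X + intercept. To avoid rounding drift from the rounded slope/intercept, evaluate the equivalent form Y = mean_Y + SD_Y * (X - mean_X) / SD_X at full precision:
Y = 74.66 + 10.95 * (84 - 55.0) / 5.01
Y = 74.66 + 10.95 * 29.0 / 5.01
Y = 74.66 + 317.55 / 5.01
Y = 74.66 + 63.3832
Y = 138.0432

138.0432


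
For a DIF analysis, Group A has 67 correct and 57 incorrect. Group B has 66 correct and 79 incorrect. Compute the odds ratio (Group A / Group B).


Odds_A = 67/57 = 1.1754
Odds_B = 66/79 = 0.8354
OR = Odds_A / Odds_B = 1.1754 / 0.8354
Exactly, OR = (67 * 79) / (57 * 66) = 5293 / 3762
OR = 1.407

1.407


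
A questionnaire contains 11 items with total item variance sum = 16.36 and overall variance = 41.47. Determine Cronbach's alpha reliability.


alpha = (k/(k-1)) * (1 - sum(si^2)/s_total^2)
= (11/10) * (1 - 16.36/41.47)
alpha = 0.666

0.666


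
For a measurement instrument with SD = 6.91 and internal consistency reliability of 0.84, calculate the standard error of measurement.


SEM = SD * sqrt(1 - rxx)
SEM = 6.91 * sqrt(1 - 0.84)
SEM = 6.91 * sqrt(0.16) = 6.91 * 0.4
SEM = 2.764

2.764


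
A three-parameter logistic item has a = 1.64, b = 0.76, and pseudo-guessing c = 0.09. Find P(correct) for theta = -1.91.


logit = 1.64*(-1.91 - 0.76) = -4.3788
P* = 1/(1 + exp(--4.3788)) = 0.0124
P = 0.09 + (1 - 0.09) * 0.0124
P = 0.1013

0.1013


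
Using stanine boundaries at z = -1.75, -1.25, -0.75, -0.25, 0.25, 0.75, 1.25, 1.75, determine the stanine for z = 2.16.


Stanine boundaries: [-1.75, -1.25, -0.75, -0.25, 0.25, 0.75, 1.25, 1.75]
z = 2.16
Check each boundary:
  z >= -1.75 -> could be stanine 2
  z >= -1.25 -> could be stanine 3
  z >= -0.75 -> could be stanine 4
  z >= -0.25 -> could be stanine 5
  z >= 0.25 -> could be stanine 6
  z >= 0.75 -> could be stanine 7
  z >= 1.25 -> could be stanine 8
  z >= 1.75 -> could be stanine 9
Highest qualifying boundary gives stanine = 9

9


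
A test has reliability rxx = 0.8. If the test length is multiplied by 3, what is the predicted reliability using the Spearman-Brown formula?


r_new = (n * rxx) / (1 + (n-1) * rxx)
r_new = (3 * 0.8) / (1 + 2 * 0.8)
r_new = 2.4 / 2.6
r_new = 0.9231

0.9231


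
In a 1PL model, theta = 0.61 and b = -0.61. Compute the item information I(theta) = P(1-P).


P = 1/(1+exp(-(0.61--0.61))) = 0.7721
I = P*(1-P) = 0.7721 * 0.2279
I = 0.176

0.176


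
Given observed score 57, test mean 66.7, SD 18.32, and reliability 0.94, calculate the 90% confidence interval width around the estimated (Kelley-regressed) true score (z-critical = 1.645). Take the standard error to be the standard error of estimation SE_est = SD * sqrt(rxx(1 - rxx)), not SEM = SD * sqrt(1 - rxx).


True score estimate = 0.94*57 + 0.06*66.7 = 57.582
SE_est = SD * sqrt(rxx * (1 - rxx)) = 18.32 * sqrt(0.94 * 0.06) = 18.32 * sqrt(0.0564) = 4.350759
CI = T_est +/- z * SE_est, so width = 2 * z * SE_est = 2 * 1.645 * 4.350759
Width = 14.314

14.314


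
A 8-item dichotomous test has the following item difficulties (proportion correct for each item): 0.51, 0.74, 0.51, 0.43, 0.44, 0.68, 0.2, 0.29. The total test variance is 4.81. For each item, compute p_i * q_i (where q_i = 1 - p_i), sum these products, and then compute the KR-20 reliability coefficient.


For each item, compute p_i * q_i:
  Item 1: 0.51 * 0.49 = 0.2499
  Item 2: 0.74 * 0.26 = 0.1924
  Item 3: 0.51 * 0.49 = 0.2499
  Item 4: 0.43 * 0.57 = 0.2451
  Item 5: 0.44 * 0.56 = 0.2464
  Item 6: 0.68 * 0.32 = 0.2176
  Item 7: 0.2 * 0.8 = 0.16
  Item 8: 0.29 * 0.71 = 0.2059
Sum(p_i * q_i) = 0.2499 + 0.1924 + 0.2499 + 0.2451 + 0.2464 + 0.2176 + 0.16 + 0.2059 = 1.7672
KR-20 = (k/(k-1)) * (1 - Sum(p_i*q_i) / Var_total)
= (8/7) * (1 - 1.7672/4.81)
= 1.1429 * 0.6326
KR-20 = 0.723

0.723


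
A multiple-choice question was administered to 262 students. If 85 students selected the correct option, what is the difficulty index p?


Item difficulty p = number correct / total examinees
p = 85 / 262
p = 0.3244

0.3244


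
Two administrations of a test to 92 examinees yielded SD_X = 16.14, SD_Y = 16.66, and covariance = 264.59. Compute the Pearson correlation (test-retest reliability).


r = cov(X,Y) / (SD_X * SD_Y)
r = 264.59 / (16.14 * 16.66)
r = 264.59 / 268.8924
r = 0.984

0.984


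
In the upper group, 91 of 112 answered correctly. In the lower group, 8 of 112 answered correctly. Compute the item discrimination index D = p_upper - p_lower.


p_upper = 91/112 = 0.8125
p_lower = 8/112 = 0.0714
D = 0.8125 - 0.0714 = 0.7411

0.7411


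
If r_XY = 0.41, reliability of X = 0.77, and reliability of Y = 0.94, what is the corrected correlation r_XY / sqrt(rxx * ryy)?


r_corrected = rxy / sqrt(rxx * ryy)
= 0.41 / sqrt(0.77 * 0.94)
= 0.41 / sqrt(0.7238)
= 0.41 / 0.850764
r_corrected = 0.4819

0.4819


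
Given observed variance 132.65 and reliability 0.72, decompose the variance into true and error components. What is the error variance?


var_true = rxx * var_obs = 0.72 * 132.65 = 95.508
var_error = var_obs - var_true
var_error = 132.65 - 95.508
var_error = 37.142

37.142
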